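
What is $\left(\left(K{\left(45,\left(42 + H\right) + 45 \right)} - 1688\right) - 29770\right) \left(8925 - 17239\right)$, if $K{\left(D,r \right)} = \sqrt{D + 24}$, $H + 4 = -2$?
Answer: $261541812 - 8314 \sqrt{69} \approx 2.6147 \cdot 10^{8}$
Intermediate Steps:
$H = -6$ ($H = -4 - 2 = -6$)
$K{\left(D,r \right)} = \sqrt{24 + D}$
$\left(\left(K{\left(45,\left(42 + H\right) + 45 \right)} - 1688\right) - 29770\right) \left(8925 - 17239\right) = \left(\left(\sqrt{24 + 45} - 1688\right) - 29770\right) \left(8925 - 17239\right) = \left(\left(\sqrt{69} - 1688\right) - 29770\right) \left(8925 - 17239\right) = \left(\left(-1688 + \sqrt{69}\right) - 29770\right) \left(-8314\right) = \left(-31458 + \sqrt{69}\right) \left(-8314\right) = 261541812 - 8314 \sqrt{69}$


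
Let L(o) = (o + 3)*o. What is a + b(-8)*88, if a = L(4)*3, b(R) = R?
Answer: -620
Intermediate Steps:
L(o) = o*(3 + o) (L(o) = (3 + o)*o = o*(3 + o))
a = 84 (a = (4*(3 + 4))*3 = (4*7)*3 = 28*3 = 84)
a + b(-8)*88 = 84 - 8*88 = 84 - 704 = -620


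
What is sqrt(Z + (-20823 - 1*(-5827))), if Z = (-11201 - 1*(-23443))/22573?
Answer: 39*I*sqrt(5023530858)/22573 ≈ 122.46*I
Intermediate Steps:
Z = 12242/22573 (Z = (-11201 + 23443)*(1/22573) = 12242*(1/22573) = 12242/22573 ≈ 0.54233)
sqrt(Z + (-20823 - 1*(-5827))) = sqrt(12242/22573 + (-20823 - 1*(-5827))) = sqrt(12242/22573 + (-20823 + 5827)) = sqrt(12242/22573 - 14996) = sqrt(-338492466/22573) = 39*I*sqrt(5023530858)/22573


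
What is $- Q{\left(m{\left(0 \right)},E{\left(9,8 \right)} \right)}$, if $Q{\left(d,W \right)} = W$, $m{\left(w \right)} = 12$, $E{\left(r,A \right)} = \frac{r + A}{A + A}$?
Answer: $- \frac{17}{16} \approx -1.0625$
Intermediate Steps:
$E{\left(r,A \right)} = \frac{A + r}{2 A}$
$- Q{\left(m{\left(0 \right)},E{\left(9,8 \right)} \right)} = - \frac{8 + 9}{2 \cdot 8} = - \frac{17}{2 \cdot 8} = \left(-1\right) \frac{17}{16} = - \frac{17}{16}$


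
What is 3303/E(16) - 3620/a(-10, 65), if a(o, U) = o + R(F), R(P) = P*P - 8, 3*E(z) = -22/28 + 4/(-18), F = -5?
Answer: -9199478/889 ≈ -10348.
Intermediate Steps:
E(z) = -127/378 (E(z) = (-22/28 + 4/(-18))/3 = (-22*1/28 + 4*(-1/18))/3 = (-11/14 - 2/9)/3 = (⅓)*(-127/126) = -127/378)
R(P) = -8 + P² (R(P) = P² - 8 = -8 + P²)
a(o, U) = 17 + o (a(o, U) = o + (-8 + (-5)²) = o + (-8 + 25) = o + 17 = 17 + o)
3303/E(16) - 3620/a(-10, 65) = 3303/(-127/378) - 3620/(17 - 10) = 3303*(-378/127) - 3620/7 = -1248534/127 - 3620*⅐ = -1248534/127 - 3620/7 = -9199478/889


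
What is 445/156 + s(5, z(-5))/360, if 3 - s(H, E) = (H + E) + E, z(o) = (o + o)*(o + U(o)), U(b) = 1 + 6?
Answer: 3461/1170 ≈ 2.9581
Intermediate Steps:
U(b) = 7
z(o) = 2*o*(7 + o) (z(o) = (o + o)*(o + 7) = (2*o)*(7 + o) = 2*o*(7 + o))
s(H, E) = 3 - H - 2*E (s(H, E) = 3 - ((H + E) + E) = 3 - ((E + H) + E) = 3 - (H + 2*E) = 3 + (-H - 2*E) = 3 - H - 2*E)
445/156 + s(5, z(-5))/360 = 445/156 + (3 - 1*5 - 4*(-5)*(7 - 5))/360 = 445*(1/156) + (3 - 5 - 4*(-5)*2)*(1/360) = 445/156 + (3 - 5 - 2*(-20))*(1/360) = 445/156 + (3 - 5 + 40)*(1/360) = 445/156 + 38*(1/360) = 445/156 + 19/180 = 3461/1170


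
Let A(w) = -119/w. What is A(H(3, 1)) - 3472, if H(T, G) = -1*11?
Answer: -38073/11 ≈ -3461.2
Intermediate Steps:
H(T, G) = -11
A(H(3, 1)) - 3472 = -119/(-11) - 3472 = -119*(-1/11) - 3472 = 119/11 - 3472 = -38073/11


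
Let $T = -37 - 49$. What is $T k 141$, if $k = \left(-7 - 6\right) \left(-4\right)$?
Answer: $-630552$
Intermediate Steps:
$T = -86$
$k = 52$ ($k = \left(-13\right) \left(-4\right) = 52$)
$T k 141 = \left(-86\right) 52 \cdot 141 = \left(-4472\right) 141 = -630552$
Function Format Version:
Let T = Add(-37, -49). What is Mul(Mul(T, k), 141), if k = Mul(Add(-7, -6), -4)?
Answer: -630552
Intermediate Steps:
T = -86
k = 52 (k = Mul(-13, -4) = 52)
Mul(Mul(T, k), 141) = Mul(Mul(-86, 52), 141) = Mul(-4472, 141) = -630552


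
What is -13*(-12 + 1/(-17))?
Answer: 2665/17 ≈ 156.76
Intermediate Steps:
-13*(-12 + 1/(-17)) = -13*(-12 - 1/17) = -13*(-205/17) = 2665/17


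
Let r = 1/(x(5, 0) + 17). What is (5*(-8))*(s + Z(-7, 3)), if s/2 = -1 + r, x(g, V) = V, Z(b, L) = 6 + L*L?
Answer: -8920/17 ≈ -524.71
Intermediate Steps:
Z(b, L) = 6 + L**2
r = 1/17 (r = 1/(0 + 17) = 1/17 ≈ 0.058824)
s = -32/17 (s = 2*(-1 + 1/17) = 2*(-16/17) = -32/17 ≈ -1.8824)
(5*(-8))*(s + Z(-7, 3)) = (5*(-8))*(-32/17 + (6 + 3**2)) = -40*(-32/17 + (6 + 9)) = -40*(-32/17 + 15) = -40*223/17 = -8920/17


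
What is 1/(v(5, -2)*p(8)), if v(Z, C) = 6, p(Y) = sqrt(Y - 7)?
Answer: 1/6 ≈ 0.16667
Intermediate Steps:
p(Y) = sqrt(-7 + Y)
1/(v(5, -2)*p(8)) = 1/(6*sqrt(-7 + 8)) = 1/(6*sqrt(1)) = 1/(6*1) = 1/6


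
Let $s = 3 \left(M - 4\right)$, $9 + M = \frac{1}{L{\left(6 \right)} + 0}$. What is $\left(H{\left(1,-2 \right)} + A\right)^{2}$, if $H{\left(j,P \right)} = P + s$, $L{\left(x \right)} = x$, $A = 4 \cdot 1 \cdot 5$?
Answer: $\frac{1681}{4} \approx 420.25$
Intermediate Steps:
$A = 20$ ($A = 4 \cdot 5 = 20$)
$M = - \frac{53}{6}$ ($M = -9 + \frac{1}{6 + 0} = -9 + \frac{1}{6} = - \frac{53}{6} \approx -8.8333$)
$s = - \frac{77}{2}$ ($s = 3 \left(- \frac{53}{6} - 4\right) = 3 \left(- \frac{77}{6}\right) = - \frac{77}{2} \approx -38.5$)
$H{\left(j,P \right)} = - \frac{77}{2} + P$ ($H{\left(j,P \right)} = P - \frac{77}{2} = - \frac{77}{2} + P$)
$\left(H{\left(1,-2 \right)} + A\right)^{2} = \left(\left(- \frac{77}{2} - 2\right) + 20\right)^{2} = \left(- \frac{81}{2} + 20\right)^{2} = \left(- \frac{41}{2}\right)^{2} = \frac{1681}{4}$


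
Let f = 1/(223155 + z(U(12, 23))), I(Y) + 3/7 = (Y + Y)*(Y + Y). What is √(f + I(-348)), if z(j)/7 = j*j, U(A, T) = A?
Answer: √132525522746902726/523047 ≈ 696.00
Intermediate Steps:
z(j) = 7*j² (z(j) = 7*(j*j) = 7*j²)
I(Y) = -3/7 + 4*Y² (I(Y) = -3/7 + (Y + Y)*(Y + Y) = -3/7 + (2*Y)*(2*Y) = -3/7 + 4*Y²)
f = 1/224163 (f = 1/(223155 + 7*12²) = 1/(223155 + 7*144) = 1/(223155 + 1008) = 1/224163 ≈ 4.4610e-6)
√(f + I(-348)) = √(1/224163 + (-3/7 + 4*(-348)²)) = √(1/224163 + (-3/7 + 4*121104)) = √(1/224163 + (-3/7 + 484416)) = √(1/224163 + 3390909/7) = √(760116334174/1569141) = √132525522746902726/523047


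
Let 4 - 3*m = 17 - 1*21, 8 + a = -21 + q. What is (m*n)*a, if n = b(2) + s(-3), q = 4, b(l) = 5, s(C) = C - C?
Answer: -1000/3 ≈ -333.33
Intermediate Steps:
s(C) = 0
a = -25 (a = -8 + (-21 + 4) = -8 - 17 = -25)
n = 5 (n = 5 + 0 = 5)
m = 8/3 (m = 4/3 - (17 - 1*21)/3 = 4/3 - (17 - 21)/3 = 4/3 - ⅓*(-4) = 4/3 + 4/3 = 8/3 ≈ 2.6667)
(m*n)*a = ((8/3)*5)*(-25) = (40/3)*(-25) = -1000/3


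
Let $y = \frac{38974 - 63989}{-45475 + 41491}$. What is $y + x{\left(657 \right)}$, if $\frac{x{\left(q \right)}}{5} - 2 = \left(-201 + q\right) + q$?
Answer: $\frac{22235815}{3984} \approx 5581.3$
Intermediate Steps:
$y = \frac{25015}{3984}$ ($y = - \frac{25015}{-3984} = \left(-25015\right) \left(- \frac{1}{3984}\right) = \frac{25015}{3984} \approx 6.2789$)
$x{\left(q \right)} = -995 + 10 q$ ($x{\left(q \right)} = 10 + 5 \left(\left(-201 + q\right) + q\right) = 10 + 5 \left(-201 + 2 q\right) = 10 + \left(-1005 + 10 q\right) = -995 + 10 q$)
$y + x{\left(657 \right)} = \frac{25015}{3984} + \left(-995 + 10 \cdot 657\right) = \frac{25015}{3984} + \left(-995 + 6570\right) = \frac{25015}{3984} + 5575 = \frac{22235815}{3984}$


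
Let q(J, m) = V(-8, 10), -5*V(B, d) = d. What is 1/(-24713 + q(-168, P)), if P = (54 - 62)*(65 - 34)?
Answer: -1/24715 ≈ -4.0461e-5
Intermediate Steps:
V(B, d) = -d/5
P = -248 (P = -8*31 = -248)
q(J, m) = -2 (q(J, m) = -1/5*10 = -2)
1/(-24713 + q(-168, P)) = 1/(-24713 - 2) = 1/(-24715) = -1/24715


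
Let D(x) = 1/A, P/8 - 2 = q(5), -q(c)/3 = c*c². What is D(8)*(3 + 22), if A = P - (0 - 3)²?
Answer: -25/2993 ≈ -0.0083528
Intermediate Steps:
q(c) = -3*c³ (q(c) = -3*c*c² = -3*c³)
P = -2984 (P = 16 + 8*(-3*5³) = 16 + 8*(-3*125) = 16 + 8*(-375) = 16 - 3000 = -2984)
A = -2993 (A = -2984 - (0 - 3)² = -2984 - 1*(-3)² = -2984 - 1*9 = -2984 - 9 = -2993)
D(x) = -1/2993 (D(x) = 1/(-2993) = -1/2993)
D(8)*(3 + 22) = -(3 + 22)/2993 = -1/2993*25 = -25/2993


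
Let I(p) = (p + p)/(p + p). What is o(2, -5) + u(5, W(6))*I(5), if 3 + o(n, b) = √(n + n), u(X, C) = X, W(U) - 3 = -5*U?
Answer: 4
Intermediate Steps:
W(U) = 3 - 5*U
o(n, b) = -3 + √2*√n (o(n, b) = -3 + √(n + n) = -3 + √(2*n) = -3 + √2*√n)
I(p) = 1 (I(p) = (2*p)/((2*p)) = (2*p)*(1/(2*p)) = 1)
o(2, -5) + u(5, W(6))*I(5) = (-3 + √2*√2) + 5*1 = (-3 + 2) + 5 = -1 + 5 = 4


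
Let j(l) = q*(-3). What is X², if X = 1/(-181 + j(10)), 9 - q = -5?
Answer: 1/49729 ≈ 2.0109e-5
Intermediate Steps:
q = 14 (q = 9 - 1*(-5) = 9 + 5 = 14)
j(l) = -42 (j(l) = 14*(-3) = -42)
X = -1/223 (X = 1/(-181 - 42) = 1/(-223) = -1/223 ≈ -0.0044843)
X² = (-1/223)² = 1/49729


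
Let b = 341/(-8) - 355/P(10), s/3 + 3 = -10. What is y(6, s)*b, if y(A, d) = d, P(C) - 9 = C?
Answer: 363441/152 ≈ 2391.1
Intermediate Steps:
s = -39 (s = -9 + 3*(-10) = -9 - 30 = -39)
P(C) = 9 + C
b = -9319/152 (b = 341/(-8) - 355/(9 + 10) = 341*(-1/8) - 355/19 = -341/8 - 355*1/19 = -341/8 - 355/19 = -9319/152 ≈ -61.309)
y(6, s)*b = -39*(-9319/152) = 363441/152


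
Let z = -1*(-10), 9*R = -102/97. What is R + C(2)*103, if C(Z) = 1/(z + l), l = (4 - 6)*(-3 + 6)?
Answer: 29837/1164 ≈ 25.633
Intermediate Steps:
R = -34/291 (R = (-102/97)/9 = (-102*1/97)/9 = (⅑)*(-102/97) = -34/291 ≈ -0.11684)
l = -6 (l = -2*3 = -6)
z = 10
C(Z) = ¼ (C(Z) = 1/(10 - 6) = 1/4 = ¼)
R + C(2)*103 = -34/291 + (¼)*103 = -34/291 + 103/4 = 29837/1164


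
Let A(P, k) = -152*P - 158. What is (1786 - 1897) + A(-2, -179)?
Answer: 35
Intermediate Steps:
A(P, k) = -158 - 152*P
(1786 - 1897) + A(-2, -179) = (1786 - 1897) + (-158 - 152*(-2)) = -111 + (-158 + 304) = -111 + 146 = 35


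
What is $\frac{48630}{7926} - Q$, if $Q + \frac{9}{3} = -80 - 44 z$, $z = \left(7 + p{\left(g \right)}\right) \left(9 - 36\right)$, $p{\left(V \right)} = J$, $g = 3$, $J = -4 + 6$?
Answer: $- \frac{14006384}{1321} \approx -10603.0$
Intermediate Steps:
$J = 2$
$p{\left(V \right)} = 2$
$z = -243$ ($z = \left(7 + 2\right) \left(9 - 36\right) = 9 \left(-27\right) = -243$)
$Q = 10609$ ($Q = -3 - -10612 = -3 + \left(-80 + 10692\right) = -3 + 10612 = 10609$)
$\frac{48630}{7926} - Q = \frac{48630}{7926} - 10609 = 48630 \cdot \frac{1}{7926} - 10609 = \frac{8105}{1321} - 10609 = - \frac{14006384}{1321}$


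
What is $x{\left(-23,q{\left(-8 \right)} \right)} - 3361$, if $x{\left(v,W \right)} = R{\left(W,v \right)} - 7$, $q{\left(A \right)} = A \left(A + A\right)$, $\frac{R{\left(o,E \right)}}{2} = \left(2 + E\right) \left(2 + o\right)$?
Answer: $-8828$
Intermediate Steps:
$R{\left(o,E \right)} = 2 \left(2 + E\right) \left(2 + o\right)$
$q{\left(A \right)} = 2 A^{2}$ ($q{\left(A \right)} = A 2 A = 2 A^{2}$)
$x{\left(v,W \right)} = 1 + 4 W + 4 v + 2 W v$ ($x{\left(v,W \right)} = \left(8 + 4 v + 4 W + 2 v W\right) - 7 = \left(8 + 4 v + 4 W + 2 W v\right) - 7 = \left(8 + 4 W + 4 v + 2 W v\right) - 7 = 1 + 4 W + 4 v + 2 W v$)
$x{\left(-23,q{\left(-8 \right)} \right)} - 3361 = \left(1 + 4 \cdot 2 \left(-8\right)^{2} + 4 \left(-23\right) + 2 \cdot 2 \left(-8\right)^{2} \left(-23\right)\right) - 3361 = \left(1 + 4 \cdot 2 \cdot 64 - 92 + 2 \cdot 2 \cdot 64 \left(-23\right)\right) - 3361 = \left(1 + 4 \cdot 128 - 92 + 2 \cdot 128 \left(-23\right)\right) - 3361 = \left(1 + 512 - 92 - 5888\right) - 3361 = -5467 - 3361 = -8828$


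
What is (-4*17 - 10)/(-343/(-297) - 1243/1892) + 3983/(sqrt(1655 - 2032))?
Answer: -3984552/25435 - 3983*I*sqrt(377)/377 ≈ -156.66 - 205.14*I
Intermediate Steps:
(-4*17 - 10)/(-343/(-297) - 1243/1892) + 3983/(sqrt(1655 - 2032)) = (-68 - 10)/(-343*(-1/297) - 1243*1/1892) + 3983/(sqrt(-377)) = -78/(343/297 - 113/172) + 3983/((I*sqrt(377))) = -78/25435/51084 + 3983*(-I*sqrt(377)/377) = -78*51084/25435 - 3983*I*sqrt(377)/377 = -3984552/25435 - 3983*I*sqrt(377)/377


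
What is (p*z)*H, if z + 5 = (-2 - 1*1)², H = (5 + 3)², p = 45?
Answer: 11520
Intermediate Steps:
H = 64 (H = 8² = 64)
z = 4 (z = -5 + (-2 - 1*1)² = -5 + (-2 - 1)² = -5 + (-3)² = -5 + 9 = 4)
(p*z)*H = (45*4)*64 = 180*64 = 11520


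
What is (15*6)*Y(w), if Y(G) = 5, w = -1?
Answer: 450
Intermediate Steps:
(15*6)*Y(w) = (15*6)*5 = 90*5 = 450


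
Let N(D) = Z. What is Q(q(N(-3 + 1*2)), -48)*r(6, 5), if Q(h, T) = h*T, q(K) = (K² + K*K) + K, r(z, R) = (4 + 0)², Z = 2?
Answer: -7680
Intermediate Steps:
r(z, R) = 16 (r(z, R) = 4² = 16)
N(D) = 2
q(K) = K + 2*K² (q(K) = (K² + K²) + K = 2*K² + K = K + 2*K²)
Q(h, T) = T*h
Q(q(N(-3 + 1*2)), -48)*r(6, 5) = -96*(1 + 2*2)*16 = -96*(1 + 4)*16 = -96*5*16 = -48*10*16 = -480*16 = -7680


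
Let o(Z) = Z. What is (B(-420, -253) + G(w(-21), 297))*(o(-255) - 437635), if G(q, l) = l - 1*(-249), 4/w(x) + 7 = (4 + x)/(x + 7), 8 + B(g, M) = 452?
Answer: -433511100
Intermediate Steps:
B(g, M) = 444 (B(g, M) = -8 + 452 = 444)
w(x) = 4/(-7 + (4 + x)/(7 + x)) (w(x) = 4/(-7 + (4 + x)/(x + 7)) = 4/(-7 + (4 + x)/(7 + x)))
G(q, l) = 249 + l (G(q, l) = l + 249 = 249 + l)
(B(-420, -253) + G(w(-21), 297))*(o(-255) - 437635) = (444 + (249 + 297))*(-255 - 437635) = (444 + 546)*(-437890) = 990*(-437890) = -433511100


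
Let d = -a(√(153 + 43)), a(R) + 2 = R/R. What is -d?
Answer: -1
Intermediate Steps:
a(R) = -1 (a(R) = -2 + R/R = -2 + 1 = -1)
d = 1 (d = -1*(-1) = 1)
-d = -1*1 = -1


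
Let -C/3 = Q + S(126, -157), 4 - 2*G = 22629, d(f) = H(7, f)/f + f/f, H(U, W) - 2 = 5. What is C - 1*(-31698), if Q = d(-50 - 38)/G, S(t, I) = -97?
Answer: 31845049743/995500 ≈ 31989.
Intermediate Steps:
H(U, W) = 7 (H(U, W) = 2 + 5 = 7)
d(f) = 1 + 7/f (d(f) = 7/f + f/f = 7/f + 1 = 1 + 7/f)
G = -22625/2 (G = 2 - 1/2*22629 = 2 - 22629/2 = -22625/2 ≈ -11313.)
Q = -81/995500 (Q = ((7 + (-50 - 38))/(-50 - 38))/(-22625/2) = ((7 - 88)/(-88))*(-2/22625) = -1/88*(-81)*(-2/22625) = (81/88)*(-2/22625) = -81/995500 ≈ -8.1366e-5)
C = 289690743/995500 (C = -3*(-81/995500 - 97) = -3*(-96563581/995500) = 289690743/995500 ≈ 291.00)
C - 1*(-31698) = 289690743/995500 - 1*(-31698) = 289690743/995500 + 31698 = 31845049743/995500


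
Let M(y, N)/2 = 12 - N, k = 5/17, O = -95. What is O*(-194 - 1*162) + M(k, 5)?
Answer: 33834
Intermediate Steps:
k = 5/17 (k = 5*(1/17) = 5/17 ≈ 0.29412)
M(y, N) = 24 - 2*N (M(y, N) = 2*(12 - N) = 24 - 2*N)
O*(-194 - 1*162) + M(k, 5) = -95*(-194 - 1*162) + (24 - 2*5) = -95*(-194 - 162) + (24 - 10) = -95*(-356) + 14 = 33820 + 14 = 33834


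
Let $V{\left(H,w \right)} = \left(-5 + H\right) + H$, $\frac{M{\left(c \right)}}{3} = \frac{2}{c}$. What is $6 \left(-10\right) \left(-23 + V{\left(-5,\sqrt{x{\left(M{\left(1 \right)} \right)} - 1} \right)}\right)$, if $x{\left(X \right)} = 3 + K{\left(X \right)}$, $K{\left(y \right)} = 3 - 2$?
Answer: $2280$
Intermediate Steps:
$M{\left(c \right)} = \frac{6}{c}$ ($M{\left(c \right)} = 3 \frac{2}{c} = \frac{6}{c}$)
$K{\left(y \right)} = 1$ ($K{\left(y \right)} = 3 - 2 = 1$)
$x{\left(X \right)} = 4$ ($x{\left(X \right)} = 3 + 1 = 4$)
$V{\left(H,w \right)} = -5 + 2 H$
$6 \left(-10\right) \left(-23 + V{\left(-5,\sqrt{x{\left(M{\left(1 \right)} \right)} - 1} \right)}\right) = 6 \left(-10\right) \left(-23 + \left(-5 + 2 \left(-5\right)\right)\right) = - 60 \left(-23 - 15\right) = \left(-60\right) \left(-38\right) = 2280$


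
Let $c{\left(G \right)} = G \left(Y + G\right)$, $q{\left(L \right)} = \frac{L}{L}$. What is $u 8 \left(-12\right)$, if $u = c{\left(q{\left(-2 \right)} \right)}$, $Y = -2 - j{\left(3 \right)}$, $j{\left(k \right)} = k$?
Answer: $384$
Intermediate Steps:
$q{\left(L \right)} = 1$
$Y = -5$ ($Y = -2 - 3 = -5$)
$c{\left(G \right)} = G \left(-5 + G\right)$
$u = -4$ ($u = 1 \left(-5 + 1\right) = 1 \left(-4\right) = -4$)
$u 8 \left(-12\right) = \left(-4\right) 8 \left(-12\right) = \left(-32\right) \left(-12\right) = 384$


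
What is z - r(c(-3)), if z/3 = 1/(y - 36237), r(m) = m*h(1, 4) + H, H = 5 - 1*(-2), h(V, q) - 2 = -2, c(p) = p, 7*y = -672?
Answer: -84778/12111 ≈ -7.0001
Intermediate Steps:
y = -96 (y = (⅐)*(-672) = -96)
h(V, q) = 0 (h(V, q) = 2 - 2 = 0)
H = 7 (H = 5 + 2 = 7)
r(m) = 7 (r(m) = m*0 + 7 = 0 + 7 = 7)
z = -1/12111 (z = 3/(-96 - 36237) = 3/(-36333) = 3*(-1/36333) = -1/12111 ≈ -8.2570e-5)
z - r(c(-3)) = -1/12111 - 1*7 = -1/12111 - 7 = -84778/12111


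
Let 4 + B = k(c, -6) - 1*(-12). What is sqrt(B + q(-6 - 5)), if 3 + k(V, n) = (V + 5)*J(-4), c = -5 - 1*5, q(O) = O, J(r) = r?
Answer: sqrt(14) ≈ 3.7417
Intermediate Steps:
c = -10 (c = -5 - 5 = -10)
k(V, n) = -23 - 4*V (k(V, n) = -3 + (V + 5)*(-4) = -3 + (5 + V)*(-4) = -3 + (-20 - 4*V) = -23 - 4*V)
B = 25 (B = -4 + ((-23 - 4*(-10)) - 1*(-12)) = -4 + ((-23 + 40) + 12) = -4 + (17 + 12) = -4 + 29 = 25)
sqrt(B + q(-6 - 5)) = sqrt(25 + (-6 - 5)) = sqrt(25 - 11) = sqrt(14)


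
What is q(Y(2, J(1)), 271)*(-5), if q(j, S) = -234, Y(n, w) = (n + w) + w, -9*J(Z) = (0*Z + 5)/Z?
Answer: 1170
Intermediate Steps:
J(Z) = -5/(9*Z) (J(Z) = -(0*Z + 5)/(9*Z) = -(0 + 5)/(9*Z) = -5/(9*Z))
Y(n, w) = n + 2*w
q(Y(2, J(1)), 271)*(-5) = -234*(-5) = 1170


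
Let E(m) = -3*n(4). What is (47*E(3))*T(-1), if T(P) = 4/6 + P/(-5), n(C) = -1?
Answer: 611/5 ≈ 122.20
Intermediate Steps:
E(m) = 3 (E(m) = -3*(-1) = 3)
T(P) = ⅔ - P/5 (T(P) = 4*(⅙) + P*(-⅕) = ⅔ - P/5)
(47*E(3))*T(-1) = (47*3)*(⅔ - ⅕*(-1)) = 141*(⅔ + ⅕) = 141*(13/15) = 611/5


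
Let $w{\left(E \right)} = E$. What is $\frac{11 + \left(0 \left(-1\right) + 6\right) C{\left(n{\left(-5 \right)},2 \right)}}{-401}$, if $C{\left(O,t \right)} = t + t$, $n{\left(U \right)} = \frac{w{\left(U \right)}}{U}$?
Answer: $- \frac{35}{401} \approx -0.087282$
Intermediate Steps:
$n{\left(U \right)} = 1$ ($n{\left(U \right)} = \frac{U}{U} = 1$)
$C{\left(O,t \right)} = 2 t$
$\frac{11 + \left(0 \left(-1\right) + 6\right) C{\left(n{\left(-5 \right)},2 \right)}}{-401} = \frac{11 + \left(0 \left(-1\right) + 6\right) 2 \cdot 2}{-401} = \left(11 + \left(0 + 6\right) 4\right) \left(- \frac{1}{401}\right) = \left(11 + 6 \cdot 4\right) \left(- \frac{1}{401}\right) = \left(11 + 24\right) \left(- \frac{1}{401}\right) = 35 \left(- \frac{1}{401}\right) = - \frac{35}{401}$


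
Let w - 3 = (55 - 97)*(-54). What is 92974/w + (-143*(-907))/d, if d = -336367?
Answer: 30978834487/763889457 ≈ 40.554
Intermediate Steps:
w = 2271 (w = 3 + (55 - 97)*(-54) = 3 - 42*(-54) = 3 + 2268 = 2271)
92974/w + (-143*(-907))/d = 92974/2271 - 143*(-907)/(-336367) = 92974*(1/2271) + 129701*(-1/336367) = 92974/2271 - 129701/336367 = 30978834487/763889457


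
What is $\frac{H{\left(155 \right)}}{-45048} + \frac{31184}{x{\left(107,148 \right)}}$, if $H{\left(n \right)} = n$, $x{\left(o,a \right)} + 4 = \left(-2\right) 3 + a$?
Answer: $\frac{78041969}{345368} \approx 225.97$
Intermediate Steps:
$x{\left(o,a \right)} = -10 + a$ ($x{\left(o,a \right)} = -4 + \left(\left(-2\right) 3 + a\right) = -4 + \left(-6 + a\right) = -10 + a$)
$\frac{H{\left(155 \right)}}{-45048} + \frac{31184}{x{\left(107,148 \right)}} = \frac{155}{-45048} + \frac{31184}{-10 + 148} = 155 \left(- \frac{1}{45048}\right) + \frac{31184}{138} = - \frac{155}{45048} + 31184 \cdot \frac{1}{138} = - \frac{155}{45048} + \frac{15592}{69} = \frac{78041969}{345368}$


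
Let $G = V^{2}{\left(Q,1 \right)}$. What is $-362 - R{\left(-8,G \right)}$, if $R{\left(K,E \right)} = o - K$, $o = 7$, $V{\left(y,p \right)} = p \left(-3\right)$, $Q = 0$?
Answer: $-377$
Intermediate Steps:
$V{\left(y,p \right)} = - 3 p$
$G = 9$ ($G = \left(\left(-3\right) 1\right)^{2} = \left(-3\right)^{2} = 9$)
$R{\left(K,E \right)} = 7 - K$
$-362 - R{\left(-8,G \right)} = -362 - \left(7 - -8\right) = -362 - \left(7 + 8\right) = -362 - 15 = -377$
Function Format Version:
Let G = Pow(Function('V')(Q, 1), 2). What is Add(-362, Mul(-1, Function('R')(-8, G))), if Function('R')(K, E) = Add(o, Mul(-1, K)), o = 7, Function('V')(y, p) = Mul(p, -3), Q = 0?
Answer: -377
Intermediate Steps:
Function('V')(y, p) = Mul(-3, p)
G = 9 (G = Pow(Mul(-3, 1), 2) = Pow(-3, 2) = 9)
Function('R')(K, E) = Add(7, Mul(-1, K))
Add(-362, Mul(-1, Function('R')(-8, G))) = Add(-362, Mul(-1, Add(7, Mul(-1, -8)))) = Add(-362, Mul(-1, Add(7, 8))) = Add(-362, Mul(-1, 15)) = Add(-362, -15) = -377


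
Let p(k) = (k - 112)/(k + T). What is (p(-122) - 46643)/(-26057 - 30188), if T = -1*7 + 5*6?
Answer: 513047/618695 ≈ 0.82924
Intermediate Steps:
T = 23 (T = -7 + 30 = 23)
p(k) = (-112 + k)/(23 + k) (p(k) = (k - 112)/(k + 23) = (-112 + k)/(23 + k))
(p(-122) - 46643)/(-26057 - 30188) = ((-112 - 122)/(23 - 122) - 46643)/(-26057 - 30188) = (-234/(-99) - 46643)/(-56245) = (-1/99*(-234) - 46643)*(-1/56245) = (26/11 - 46643)*(-1/56245) = -513047/11*(-1/56245) = 513047/618695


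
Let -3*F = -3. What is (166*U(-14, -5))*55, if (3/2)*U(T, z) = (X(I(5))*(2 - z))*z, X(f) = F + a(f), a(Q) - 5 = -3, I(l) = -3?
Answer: -639100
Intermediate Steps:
F = 1 (F = -⅓*(-3) = 1)
a(Q) = 2 (a(Q) = 5 - 3 = 2)
X(f) = 3 (X(f) = 1 + 2 = 3)
U(T, z) = 2*z*(6 - 3*z)/3 (U(T, z) = 2*((3*(2 - z))*z)/3 = 2*((6 - 3*z)*z)/3 = 2*(z*(6 - 3*z))/3 = 2*z*(6 - 3*z)/3)
(166*U(-14, -5))*55 = (166*(2*(-5)*(2 - 1*(-5))))*55 = (166*(2*(-5)*(2 + 5)))*55 = (166*(2*(-5)*7))*55 = (166*(-70))*55 = -11620*55 = -639100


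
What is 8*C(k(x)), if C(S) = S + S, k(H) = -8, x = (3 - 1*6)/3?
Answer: -128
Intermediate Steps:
x = -1 (x = (3 - 6)*(⅓) = -3*⅓ = -1)
C(S) = 2*S
8*C(k(x)) = 8*(2*(-8)) = 8*(-16) = -128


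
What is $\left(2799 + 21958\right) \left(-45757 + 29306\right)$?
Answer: $-407277407$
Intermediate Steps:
$\left(2799 + 21958\right) \left(-45757 + 29306\right) = 24757 \left(-16451\right) = -407277407$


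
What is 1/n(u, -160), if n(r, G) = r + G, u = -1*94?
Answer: -1/254 ≈ -0.0039370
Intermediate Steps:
u = -94
n(r, G) = G + r
1/n(u, -160) = 1/(-160 - 94) = 1/(-254) = -1/254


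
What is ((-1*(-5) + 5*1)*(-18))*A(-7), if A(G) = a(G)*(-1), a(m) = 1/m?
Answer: -180/7 ≈ -25.714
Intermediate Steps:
a(m) = 1/m
A(G) = -1/G
((-1*(-5) + 5*1)*(-18))*A(-7) = ((-1*(-5) + 5*1)*(-18))*(-1/(-7)) = ((5 + 5)*(-18))*(-1*(-⅐)) = (10*(-18))*(⅐) = -180*⅐ = -180/7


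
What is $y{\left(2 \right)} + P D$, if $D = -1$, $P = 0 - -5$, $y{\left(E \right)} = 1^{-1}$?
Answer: $-4$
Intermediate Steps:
$y{\left(E \right)} = 1$
$P = 5$ ($P = 0 + 5 = 5$)
$y{\left(2 \right)} + P D = 1 + 5 \left(-1\right) = 1 - 5 = -4$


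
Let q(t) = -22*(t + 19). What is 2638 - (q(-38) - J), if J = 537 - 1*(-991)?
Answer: 3748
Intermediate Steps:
J = 1528 (J = 537 + 991 = 1528)
q(t) = -418 - 22*t (q(t) = -22*(19 + t) = -418 - 22*t)
2638 - (q(-38) - J) = 2638 - ((-418 - 22*(-38)) - 1*1528) = 2638 - ((-418 + 836) - 1528) = 2638 - (418 - 1528) = 2638 - 1*(-1110) = 2638 + 1110 = 3748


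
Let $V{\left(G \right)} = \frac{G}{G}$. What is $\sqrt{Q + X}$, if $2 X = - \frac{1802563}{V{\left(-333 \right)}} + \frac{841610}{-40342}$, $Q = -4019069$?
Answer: $\frac{i \sqrt{2001943517417798}}{20171} \approx 2218.2 i$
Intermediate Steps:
$V{\left(G \right)} = 1$
$X = - \frac{18179959539}{20171}$ ($X = \frac{- \frac{1802563}{1} + \frac{841610}{-40342}}{2} = \frac{\left(-1802563\right) 1 + 841610 \left(- \frac{1}{40342}\right)}{2} = \frac{-1802563 - \frac{420805}{20171}}{2} = \frac{1}{2} \left(- \frac{36359919078}{20171}\right) = - \frac{18179959539}{20171} \approx -9.0129 \cdot 10^{5}$)
$\sqrt{Q + X} = \sqrt{-4019069 - \frac{18179959539}{20171}} = \sqrt{- \frac{99248600338}{20171}} = \frac{i \sqrt{2001943517417798}}{20171}$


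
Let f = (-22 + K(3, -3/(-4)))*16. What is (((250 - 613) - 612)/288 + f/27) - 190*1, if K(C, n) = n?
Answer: -177965/864 ≈ -205.98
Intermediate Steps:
f = -340 (f = (-22 - 3/(-4))*16 = (-22 - 3*(-¼))*16 = (-22 + ¾)*16 = -85/4*16 = -340)
(((250 - 613) - 612)/288 + f/27) - 190*1 = (((250 - 613) - 612)/288 - 340/27) - 190*1 = ((-363 - 612)*(1/288) - 340*1/27) - 190 = (-975*1/288 - 340/27) - 190 = (-325/96 - 340/27) - 190 = -13805/864 - 190 = -177965/864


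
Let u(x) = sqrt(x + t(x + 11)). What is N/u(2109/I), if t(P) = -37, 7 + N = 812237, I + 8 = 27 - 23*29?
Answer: -974676*I*sqrt(52170)/1739 ≈ -1.2802e+5*I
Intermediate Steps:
I = -648 (I = -8 + (27 - 23*29) = -8 + (27 - 667) = -8 - 640 = -648)
N = 812230 (N = -7 + 812237 = 812230)
u(x) = sqrt(-37 + x) (u(x) = sqrt(x - 37) = sqrt(-37 + x))
N/u(2109/I) = 812230/(sqrt(-37 + 2109/(-648))) = 812230/(sqrt(-37 + 2109*(-1/648))) = 812230/(sqrt(-37 - 703/216)) = 812230/(sqrt(-8695/216)) = 812230/((I*sqrt(52170)/36)) = 812230*(-6*I*sqrt(52170)/8695) = -974676*I*sqrt(52170)/1739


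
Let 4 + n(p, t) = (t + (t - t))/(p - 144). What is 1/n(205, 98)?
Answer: -61/146 ≈ -0.41781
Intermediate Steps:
n(p, t) = -4 + t/(-144 + p) (n(p, t) = -4 + (t + (t - t))/(p - 144) = -4 + (t + 0)/(-144 + p) = -4 + t/(-144 + p))
1/n(205, 98) = 1/((576 + 98 - 4*205)/(-144 + 205)) = 1/((576 + 98 - 820)/61) = 1/((1/61)*(-146)) = 1/(-146/61) = -61/146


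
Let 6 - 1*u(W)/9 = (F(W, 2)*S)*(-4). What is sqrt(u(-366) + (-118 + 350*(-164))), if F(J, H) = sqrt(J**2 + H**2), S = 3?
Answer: 2*sqrt(-14366 + 54*sqrt(33490)) ≈ 133.92*I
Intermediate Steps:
F(J, H) = sqrt(H**2 + J**2)
u(W) = 54 + 108*sqrt(4 + W**2) (u(W) = 54 - 9*sqrt(2**2 + W**2)*3*(-4) = 54 - 9*sqrt(4 + W**2)*3*(-4) = 54 - 9*3*sqrt(4 + W**2)*(-4) = 54 - (-108)*sqrt(4 + W**2) = 54 + 108*sqrt(4 + W**2))
sqrt(u(-366) + (-118 + 350*(-164))) = sqrt((54 + 108*sqrt(4 + (-366)**2)) + (-118 + 350*(-164))) = sqrt((54 + 108*sqrt(4 + 133956)) + (-118 - 57400)) = sqrt((54 + 108*sqrt(133960)) - 57518) = sqrt((54 + 108*(2*sqrt(33490))) - 57518) = sqrt((54 + 216*sqrt(33490)) - 57518) = sqrt(-57464 + 216*sqrt(33490))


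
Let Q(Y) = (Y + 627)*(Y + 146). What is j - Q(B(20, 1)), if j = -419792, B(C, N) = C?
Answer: -527194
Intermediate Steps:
Q(Y) = (146 + Y)*(627 + Y) (Q(Y) = (627 + Y)*(146 + Y) = (146 + Y)*(627 + Y))
j - Q(B(20, 1)) = -419792 - (91542 + 20**2 + 773*20) = -419792 - (91542 + 400 + 15460) = -419792 - 1*107402 = -419792 - 107402 = -527194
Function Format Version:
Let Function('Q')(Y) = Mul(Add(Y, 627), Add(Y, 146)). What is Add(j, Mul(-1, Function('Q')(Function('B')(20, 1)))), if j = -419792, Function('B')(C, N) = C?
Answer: -527194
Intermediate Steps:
Function('Q')(Y) = Mul(Add(146, Y), Add(627, Y)) (Function('Q')(Y) = Mul(Add(627, Y), Add(146, Y)) = Mul(Add(146, Y), Add(627, Y)))
Add(j, Mul(-1, Function('Q')(Function('B')(20, 1)))) = Add(-419792, Mul(-1, Add(91542, Pow(20, 2), Mul(773, 20)))) = Add(-419792, Mul(-1, Add(91542, 400, 15460))) = Add(-419792, Mul(-1, 107402)) = Add(-419792, -107402) = -527194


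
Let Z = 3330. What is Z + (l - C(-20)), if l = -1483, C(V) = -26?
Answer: 1873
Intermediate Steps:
Z + (l - C(-20)) = 3330 + (-1483 - 1*(-26)) = 3330 + (-1483 + 26) = 3330 - 1457 = 1873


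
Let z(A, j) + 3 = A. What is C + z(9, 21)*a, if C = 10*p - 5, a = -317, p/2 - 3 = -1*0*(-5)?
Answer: -1847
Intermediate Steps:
p = 6 (p = 6 + 2*(-1*0*(-5)) = 6 + 2*(0*(-5)) = 6 + 2*0 = 6 + 0 = 6)
z(A, j) = -3 + A
C = 55 (C = 10*6 - 5 = 60 - 5 = 55)
C + z(9, 21)*a = 55 + (-3 + 9)*(-317) = 55 + 6*(-317) = 55 - 1902 = -1847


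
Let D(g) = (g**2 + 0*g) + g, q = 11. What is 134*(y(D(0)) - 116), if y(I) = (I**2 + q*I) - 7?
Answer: -16482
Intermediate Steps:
D(g) = g + g**2 (D(g) = (g**2 + 0) + g = g**2 + g = g + g**2)
y(I) = -7 + I**2 + 11*I (y(I) = (I**2 + 11*I) - 7 = -7 + I**2 + 11*I)
134*(y(D(0)) - 116) = 134*((-7 + (0*(1 + 0))**2 + 11*(0*(1 + 0))) - 116) = 134*((-7 + (0*1)**2 + 11*(0*1)) - 116) = 134*((-7 + 0**2 + 11*0) - 116) = 134*((-7 + 0 + 0) - 116) = 134*(-7 - 116) = 134*(-123) = -16482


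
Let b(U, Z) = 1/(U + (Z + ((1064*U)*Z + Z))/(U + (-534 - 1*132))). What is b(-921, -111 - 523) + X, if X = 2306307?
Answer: 1436240818298898/622744855 ≈ 2.3063e+6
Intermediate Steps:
b(U, Z) = 1/(U + (2*Z + 1064*U*Z)/(-666 + U)) (b(U, Z) = 1/(U + (Z + (1064*U*Z + Z))/(U + (-534 - 132))) = 1/(U + (Z + (Z + 1064*U*Z))/(U - 666)) = 1/(U + (2*Z + 1064*U*Z)/(-666 + U)))
b(-921, -111 - 523) + X = (-666 - 921)/((-921)² - 666*(-921) + 2*(-111 - 523) + 1064*(-921)*(-111 - 523)) + 2306307 = -1587/(848241 + 613386 + 2*(-634) + 1064*(-921)*(-634)) + 2306307 = -1587/(848241 + 613386 - 1268 + 621284496) + 2306307 = -1587/622744855 + 2306307 = 1436240818298898/622744855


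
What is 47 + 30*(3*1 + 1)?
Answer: 167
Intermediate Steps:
47 + 30*(3*1 + 1) = 47 + 30*(3 + 1) = 47 + 30*4 = 47 + 120 = 167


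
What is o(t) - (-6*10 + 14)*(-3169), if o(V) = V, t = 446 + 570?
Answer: -144758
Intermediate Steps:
t = 1016
o(t) - (-6*10 + 14)*(-3169) = 1016 - (-6*10 + 14)*(-3169) = 1016 - (-60 + 14)*(-3169) = 1016 - (-46)*(-3169) = 1016 - 1*145774 = 1016 - 145774 = -144758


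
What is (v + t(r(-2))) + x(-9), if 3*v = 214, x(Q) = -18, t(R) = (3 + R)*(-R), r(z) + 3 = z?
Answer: 130/3 ≈ 43.333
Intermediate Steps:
r(z) = -3 + z
t(R) = -R*(3 + R)
v = 214/3 (v = (⅓)*214 = 214/3 ≈ 71.333)
(v + t(r(-2))) + x(-9) = (214/3 - (-3 - 2)*(3 + (-3 - 2))) - 18 = (214/3 - 1*(-5)*(3 - 5)) - 18 = (214/3 - 1*(-5)*(-2)) - 18 = (214/3 - 10) - 18 = 184/3 - 18 = 130/3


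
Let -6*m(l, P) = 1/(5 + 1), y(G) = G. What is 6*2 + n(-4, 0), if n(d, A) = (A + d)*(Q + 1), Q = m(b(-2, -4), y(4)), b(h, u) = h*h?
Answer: 73/9 ≈ 8.1111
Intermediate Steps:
b(h, u) = h²
m(l, P) = -1/36 (m(l, P) = -1/(6*(5 + 1)) = -⅙/6 = -⅙*⅙ = -1/36)
Q = -1/36 ≈ -0.027778
n(d, A) = 35*A/36 + 35*d/36 (n(d, A) = (A + d)*(-1/36 + 1) = (A + d)*(35/36) = 35*A/36 + 35*d/36)
6*2 + n(-4, 0) = 6*2 + ((35/36)*0 + (35/36)*(-4)) = 12 + (0 - 35/9) = 12 - 35/9 = 73/9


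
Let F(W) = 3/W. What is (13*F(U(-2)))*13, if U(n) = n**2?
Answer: 507/4 ≈ 126.75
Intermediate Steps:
(13*F(U(-2)))*13 = (13*(3/((-2)**2)))*13 = (13*(3/4))*13 = (39/4)*13 = 507/4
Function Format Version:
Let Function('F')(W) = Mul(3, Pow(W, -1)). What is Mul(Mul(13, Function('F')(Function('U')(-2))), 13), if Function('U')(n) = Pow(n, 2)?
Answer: Rational(507, 4) ≈ 126.75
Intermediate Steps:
Mul(Mul(13, Function('F')(Function('U')(-2))), 13) = Mul(Mul(13, Mul(3, Pow(Pow(-2, 2), -1))), 13) = Mul(Mul(13, Mul(3, Pow(4, -1))), 13) = Mul(Mul(13, Mul(3, Rational(1, 4))), 13) = Mul(Mul(13, Rational(3, 4)), 13) = Mul(Rational(39, 4), 13) = Rational(507, 4)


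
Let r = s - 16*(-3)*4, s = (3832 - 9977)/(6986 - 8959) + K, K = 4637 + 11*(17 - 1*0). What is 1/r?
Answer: 1973/9902713 ≈ 0.00019924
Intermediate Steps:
K = 4824 (K = 4637 + 11*(17 + 0) = 4637 + 11*17 = 4637 + 187 = 4824)
s = 9523897/1973 (s = (3832 - 9977)/(6986 - 8959) + 4824 = -6145/(-1973) + 4824 = -6145*(-1/1973) + 4824 = 6145/1973 + 4824 = 9523897/1973 ≈ 4827.1)
r = 9902713/1973 (r = 9523897/1973 - 16*(-3)*4 = 9523897/1973 - (-48)*4 = 9523897/1973 - 1*(-192) = 9523897/1973 + 192 = 9902713/1973 ≈ 5019.1)
1/r = 1/(9902713/1973) = 1973/9902713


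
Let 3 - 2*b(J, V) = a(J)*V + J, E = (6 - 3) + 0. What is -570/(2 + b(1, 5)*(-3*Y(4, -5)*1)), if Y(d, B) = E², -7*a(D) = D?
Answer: 1596/97 ≈ 16.454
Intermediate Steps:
E = 3 (E = 3 + 0 = 3)
a(D) = -D/7
Y(d, B) = 9 (Y(d, B) = 3² = 9)
b(J, V) = 3/2 - J/2 + J*V/14 (b(J, V) = 3/2 - ((-J/7)*V + J)/2 = 3/2 - (-J*V/7 + J)/2 = 3/2 - (J - J*V/7)/2 = 3/2 + (-J/2 + J*V/14) = 3/2 - J/2 + J*V/14)
-570/(2 + b(1, 5)*(-3*Y(4, -5)*1)) = -570/(2 + (3/2 - ½*1 + (1/14)*1*5)*(-3*9*1)) = -570/(2 + (3/2 - ½ + 5/14)*(-27*1)) = -570/(2 + (19/14)*(-27)) = -570/(2 - 513/14) = -570/(-485/14) = -570*(-14/485) = 1596/97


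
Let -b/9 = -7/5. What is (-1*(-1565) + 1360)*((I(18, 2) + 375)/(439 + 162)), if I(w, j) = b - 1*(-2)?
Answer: 1139580/601 ≈ 1896.1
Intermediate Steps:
b = 63/5 (b = -(-63)/5 = -9*(-7/5) = 63/5 ≈ 12.600)
I(w, j) = 73/5 (I(w, j) = 63/5 - 1*(-2) = 63/5 + 2 = 73/5)
(-1*(-1565) + 1360)*((I(18, 2) + 375)/(439 + 162)) = (-1*(-1565) + 1360)*((73/5 + 375)/(439 + 162)) = (1565 + 1360)*((1948/5)/601) = 2925*((1948/5)*(1/601)) = 2925*(1948/3005) = 1139580/601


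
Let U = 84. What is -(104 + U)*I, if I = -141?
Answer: 26508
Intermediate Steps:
-(104 + U)*I = -(104 + 84)*(-141) = -188*(-141) = -1*(-26508) = 26508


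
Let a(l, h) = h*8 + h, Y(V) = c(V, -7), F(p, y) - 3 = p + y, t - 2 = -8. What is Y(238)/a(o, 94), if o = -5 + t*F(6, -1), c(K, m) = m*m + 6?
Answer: 55/846 ≈ 0.065012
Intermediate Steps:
t = -6 (t = 2 - 8 = -6)
F(p, y) = 3 + p + y (F(p, y) = 3 + (p + y) = 3 + p + y)
c(K, m) = 6 + m² (c(K, m) = m² + 6 = 6 + m²)
o = -53 (o = -5 - 6*(3 + 6 - 1) = -5 - 6*8 = -5 - 48 = -53)
Y(V) = 55 (Y(V) = 6 + (-7)² = 6 + 49 = 55)
a(l, h) = 9*h (a(l, h) = 8*h + h = 9*h)
Y(238)/a(o, 94) = 55/((9*94)) = 55/846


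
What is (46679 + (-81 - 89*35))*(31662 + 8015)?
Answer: 1725274991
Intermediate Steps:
(46679 + (-81 - 89*35))*(31662 + 8015) = (46679 + (-81 - 3115))*39677 = (46679 - 3196)*39677 = 43483*39677 = 1725274991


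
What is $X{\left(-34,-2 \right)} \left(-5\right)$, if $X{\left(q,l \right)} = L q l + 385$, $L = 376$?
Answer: $-129765$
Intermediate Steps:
$X{\left(q,l \right)} = 385 + 376 l q$ ($X{\left(q,l \right)} = 376 q l + 385 = 376 l q + 385 = 385 + 376 l q$)
$X{\left(-34,-2 \right)} \left(-5\right) = \left(385 + 376 \left(-2\right) \left(-34\right)\right) \left(-5\right) = \left(385 + 25568\right) \left(-5\right) = 25953 \left(-5\right) = -129765$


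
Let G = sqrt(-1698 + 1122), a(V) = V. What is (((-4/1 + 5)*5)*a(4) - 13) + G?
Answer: 7 + 24*I ≈ 7.0 + 24.0*I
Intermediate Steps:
G = 24*I (G = sqrt(-576) = 24*I ≈ 24.0*I)
(((-4/1 + 5)*5)*a(4) - 13) + G = (((-4/1 + 5)*5)*4 - 13) + 24*I = (((-4*1 + 5)*5)*4 - 13) + 24*I = (((-4 + 5)*5)*4 - 13) + 24*I = ((1*5)*4 - 13) + 24*I = (5*4 - 13) + 24*I = (20 - 13) + 24*I = 7 + 24*I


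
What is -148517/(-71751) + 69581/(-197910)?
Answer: 8133497713/4733413470 ≈ 1.7183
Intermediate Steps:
-148517/(-71751) + 69581/(-197910) = -148517*(-1/71751) + 69581*(-1/197910) = 148517/71751 - 69581/197910 = 8133497713/4733413470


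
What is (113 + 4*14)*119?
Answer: 20111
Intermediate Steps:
(113 + 4*14)*119 = (113 + 56)*119 = 169*119 = 20111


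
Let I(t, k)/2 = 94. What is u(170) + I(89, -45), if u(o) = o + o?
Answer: 528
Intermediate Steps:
I(t, k) = 188 (I(t, k) = 2*94 = 188)
u(o) = 2*o
u(170) + I(89, -45) = 2*170 + 188 = 340 + 188 = 528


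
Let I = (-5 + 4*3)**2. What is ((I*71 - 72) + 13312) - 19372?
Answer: -2653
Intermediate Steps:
I = 49 (I = (-5 + 12)**2 = 7**2 = 49)
((I*71 - 72) + 13312) - 19372 = ((49*71 - 72) + 13312) - 19372 = ((3479 - 72) + 13312) - 19372 = (3407 + 13312) - 19372 = 16719 - 19372 = -2653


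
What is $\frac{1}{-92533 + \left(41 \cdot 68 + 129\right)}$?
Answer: $- \frac{1}{89616} \approx -1.1159 \cdot 10^{-5}$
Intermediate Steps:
$\frac{1}{-92533 + \left(41 \cdot 68 + 129\right)} = \frac{1}{-92533 + \left(2788 + 129\right)} = \frac{1}{-92533 + 2917} = \frac{1}{-89616} = - \frac{1}{89616}$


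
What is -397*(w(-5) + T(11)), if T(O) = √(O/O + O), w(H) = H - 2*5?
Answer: 5955 - 794*√3 ≈ 4579.8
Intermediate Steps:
w(H) = -10 + H (w(H) = H - 10 = -10 + H)
T(O) = √(1 + O)
-397*(w(-5) + T(11)) = -397*((-10 - 5) + √(1 + 11)) = -397*(-15 + √12) = -397*(-15 + 2*√3) = 5955 - 794*√3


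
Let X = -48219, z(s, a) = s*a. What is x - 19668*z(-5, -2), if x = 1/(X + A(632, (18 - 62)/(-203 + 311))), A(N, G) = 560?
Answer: -9373572121/47659 ≈ -1.9668e+5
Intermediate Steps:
z(s, a) = a*s
x = -1/47659 (x = 1/(-48219 + 560) = 1/(-47659) = -1/47659 ≈ -2.0982e-5)
x - 19668*z(-5, -2) = -1/47659 - 19668*(-2*(-5)) = -1/47659 - 19668*10 = -1/47659 - 1*196680 = -1/47659 - 196680 = -9373572121/47659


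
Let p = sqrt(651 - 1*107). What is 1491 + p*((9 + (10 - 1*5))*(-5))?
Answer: 1491 - 280*sqrt(34) ≈ -141.67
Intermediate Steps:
p = 4*sqrt(34) (p = sqrt(651 - 107) = sqrt(544) = 4*sqrt(34) ≈ 23.324)
1491 + p*((9 + (10 - 1*5))*(-5)) = 1491 + (4*sqrt(34))*((9 + (10 - 1*5))*(-5)) = 1491 + (4*sqrt(34))*((9 + (10 - 5))*(-5)) = 1491 + (4*sqrt(34))*((9 + 5)*(-5)) = 1491 + (4*sqrt(34))*(14*(-5)) = 1491 + (4*sqrt(34))*(-70) = 1491 - 280*sqrt(34)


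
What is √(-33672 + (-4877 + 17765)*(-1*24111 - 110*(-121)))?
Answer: 4*I*√8702310 ≈ 11800.0*I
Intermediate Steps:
√(-33672 + (-4877 + 17765)*(-1*24111 - 110*(-121))) = √(-33672 + 12888*(-24111 + 13310)) = √(-33672 + 12888*(-10801)) = √(-33672 - 139203288) = √(-139236960) = 4*I*√8702310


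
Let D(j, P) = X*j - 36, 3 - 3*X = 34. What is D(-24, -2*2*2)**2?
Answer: 44944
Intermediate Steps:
X = -31/3 (X = 1 - 1/3*34 = 1 - 34/3 = -31/3 ≈ -10.333)
D(j, P) = -36 - 31*j/3 (D(j, P) = -31*j/3 - 36 = -36 - 31*j/3)
D(-24, -2*2*2)**2 = (-36 - 31/3*(-24))**2 = (-36 + 248)**2 = 212**2 = 44944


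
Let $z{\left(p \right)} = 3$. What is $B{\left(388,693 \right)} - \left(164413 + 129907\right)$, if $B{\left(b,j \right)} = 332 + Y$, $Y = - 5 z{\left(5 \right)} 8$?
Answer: $-294108$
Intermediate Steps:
$Y = -120$ ($Y = \left(-5\right) 3 \cdot 8 = \left(-15\right) 8 = -120$)
$B{\left(b,j \right)} = 212$ ($B{\left(b,j \right)} = 332 - 120 = 212$)
$B{\left(388,693 \right)} - \left(164413 + 129907\right) = 212 - \left(164413 + 129907\right) = 212 - 294320 = -294108$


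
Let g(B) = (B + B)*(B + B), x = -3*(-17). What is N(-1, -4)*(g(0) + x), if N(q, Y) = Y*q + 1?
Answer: 255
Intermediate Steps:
N(q, Y) = 1 + Y*q
x = 51
g(B) = 4*B**2 (g(B) = (2*B)*(2*B) = 4*B**2)
N(-1, -4)*(g(0) + x) = (1 - 4*(-1))*(4*0**2 + 51) = (1 + 4)*(4*0 + 51) = 5*(0 + 51) = 5*51 = 255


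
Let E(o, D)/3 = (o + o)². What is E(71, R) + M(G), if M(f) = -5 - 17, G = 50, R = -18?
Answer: 60470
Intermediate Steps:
E(o, D) = 12*o² (E(o, D) = 3*(o + o)² = 3*(2*o)² = 3*(4*o²) = 12*o²)
M(f) = -22
E(71, R) + M(G) = 12*71² - 22 = 12*5041 - 22 = 60492 - 22 = 60470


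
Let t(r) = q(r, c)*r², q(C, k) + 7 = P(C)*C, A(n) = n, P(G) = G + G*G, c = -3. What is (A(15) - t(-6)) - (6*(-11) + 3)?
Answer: 6810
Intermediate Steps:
P(G) = G + G²
q(C, k) = -7 + C²*(1 + C) (q(C, k) = -7 + (C*(1 + C))*C = -7 + C²*(1 + C))
t(r) = r²*(-7 + r²*(1 + r)) (t(r) = (-7 + r²*(1 + r))*r² = r²*(-7 + r²*(1 + r)))
(A(15) - t(-6)) - (6*(-11) + 3) = (15 - (-6)²*(-7 + (-6)²*(1 - 6))) - (6*(-11) + 3) = (15 - 36*(-7 + 36*(-5))) - (-66 + 3) = (15 - 36*(-7 - 180)) - 1*(-63) = (15 - 36*(-187)) + 63 = (15 - 1*(-6732)) + 63 = (15 + 6732) + 63 = 6747 + 63 = 6810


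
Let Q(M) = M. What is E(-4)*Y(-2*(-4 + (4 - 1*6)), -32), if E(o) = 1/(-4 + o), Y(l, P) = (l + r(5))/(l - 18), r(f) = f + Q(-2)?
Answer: 5/16 ≈ 0.31250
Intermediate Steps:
r(f) = -2 + f (r(f) = f - 2 = -2 + f)
Y(l, P) = (3 + l)/(-18 + l) (Y(l, P) = (l + (-2 + 5))/(l - 18) = (l + 3)/(-18 + l) = (3 + l)/(-18 + l))
E(-4)*Y(-2*(-4 + (4 - 1*6)), -32) = ((3 - 2*(-4 + (4 - 1*6)))/(-18 - 2*(-4 + (4 - 1*6))))/(-4 - 4) = ((3 - 2*(-4 + (4 - 6)))/(-18 - 2*(-4 + (4 - 6))))/(-8) = -(3 - 2*(-4 - 2))/(8*(-18 - 2*(-4 - 2))) = -(3 - 2*(-6))/(8*(-18 - 2*(-6))) = -(3 + 12)/(8*(-18 + 12)) = -15/(8*(-6)) = -(-1)*15/48 = -1/8*(-5/2) = 5/16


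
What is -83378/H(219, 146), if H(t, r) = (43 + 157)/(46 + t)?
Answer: -2209517/20 ≈ -1.1048e+5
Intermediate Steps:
H(t, r) = 200/(46 + t)
-83378/H(219, 146) = -83378/(200/(46 + 219)) = -83378/(200/265) = -83378/(200*(1/265)) = -83378/40/53 = -83378*53/40 = -2209517/20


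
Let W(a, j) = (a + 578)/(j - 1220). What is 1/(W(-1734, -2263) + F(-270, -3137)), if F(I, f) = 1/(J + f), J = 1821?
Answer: 4583628/1517813 ≈ 3.0199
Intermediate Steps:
W(a, j) = (578 + a)/(-1220 + j)
F(I, f) = 1/(1821 + f)
1/(W(-1734, -2263) + F(-270, -3137)) = 1/((578 - 1734)/(-1220 - 2263) + 1/(1821 - 3137)) = 1/(-1156/(-3483) + 1/(-1316)) = 1/(-1/3483*(-1156) - 1/1316) = 1/(1156/3483 - 1/1316) = 1/(1517813/4583628) = 4583628/1517813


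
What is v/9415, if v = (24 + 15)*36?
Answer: 1404/9415 ≈ 0.14912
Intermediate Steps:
v = 1404 (v = 39*36 = 1404)
v/9415 = 1404/9415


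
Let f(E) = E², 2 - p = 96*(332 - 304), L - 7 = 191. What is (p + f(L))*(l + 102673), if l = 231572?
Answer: 12205958910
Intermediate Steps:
L = 198 (L = 7 + 191 = 198)
p = -2686 (p = 2 - 96*(332 - 304) = 2 - 96*28 = 2 - 1*2688 = 2 - 2688 = -2686)
(p + f(L))*(l + 102673) = (-2686 + 198²)*(231572 + 102673) = (-2686 + 39204)*334245 = 36518*334245 = 12205958910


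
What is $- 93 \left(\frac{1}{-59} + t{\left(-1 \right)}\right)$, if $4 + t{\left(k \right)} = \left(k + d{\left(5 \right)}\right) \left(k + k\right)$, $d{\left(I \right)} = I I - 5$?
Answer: $\frac{230547}{59} \approx 3907.6$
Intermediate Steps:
$d{\left(I \right)} = -5 + I^{2}$ ($d{\left(I \right)} = I^{2} - 5 = -5 + I^{2}$)
$t{\left(k \right)} = -4 + 2 k \left(20 + k\right)$ ($t{\left(k \right)} = -4 + \left(k - \left(5 - 5^{2}\right)\right) \left(k + k\right) = -4 + \left(k + \left(-5 + 25\right)\right) 2 k = -4 + \left(k + 20\right) 2 k = -4 + \left(20 + k\right) 2 k = -4 + 2 k \left(20 + k\right)$)
$- 93 \left(\frac{1}{-59} + t{\left(-1 \right)}\right) = - 93 \left(\frac{1}{-59} + \left(-4 + 2 \left(-1\right)^{2} + 40 \left(-1\right)\right)\right) = - 93 \left(- \frac{1}{59} - 42\right) = \left(-93\right) \left(- \frac{2479}{59}\right) = \frac{230547}{59}$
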